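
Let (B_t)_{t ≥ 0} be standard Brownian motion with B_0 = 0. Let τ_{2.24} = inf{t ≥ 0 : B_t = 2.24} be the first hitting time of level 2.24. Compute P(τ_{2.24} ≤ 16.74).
P(τ_{2.24} ≤ 16.74) = 2(1 − Φ(2.24/√16.74)) = 2(1 − Φ(0.5475)) ≈ 0.5840

By the reflection principle for standard BM, P(τ_b ≤ t) = 2 · P(B_t ≥ b). Since B_t ~ N(0, t), P(B_t ≥ 2.24) = 1 − Φ(2.24/√t) = 1 − Φ(2.24/√16.74) = 1 − Φ(0.5475) ≈ 0.29202. Doubling: P(τ_{2.24} ≤ 16.74) ≈ 2 · 0.29202 = 0.58404 ≈ 0.5840.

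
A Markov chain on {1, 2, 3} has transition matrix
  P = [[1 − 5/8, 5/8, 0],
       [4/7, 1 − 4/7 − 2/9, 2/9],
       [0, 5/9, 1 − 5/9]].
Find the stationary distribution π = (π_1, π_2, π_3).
π = (32/81, 35/81, 14/81)

This is a birth-death chain on three states, which satisfies detailed balance: π_1 · P_{12} = π_2 · P_{21} and π_2 · P_{23} = π_3 · P_{32}.
From π_1 · 5/8 = π_2 · 4/7: π_2/π_1 = (5/8)/(4/7) = 35/32.
From π_2 · 2/9 = π_3 · 5/9: π_3/π_2 = (2/9)/(5/9) = 2/5.
Take π_1 proportional to 1; then unnormalized π = (1, 35/32, 7/16). Normalize by dividing by the sum 81/32:
  π = (32/81, 35/81, 14/81).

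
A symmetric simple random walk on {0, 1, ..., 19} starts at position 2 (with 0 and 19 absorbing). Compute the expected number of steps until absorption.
E[τ | X_0 = 2] = 34

Let v_k = E[τ | X_0 = k]. Boundary: v_0 = v_19 = 0. Recurrence: v_k = 1 + (v_{k-1} + v_{k+1})/2 for 1 ≤ k ≤ 18. The particular solution to v_k − (v_{k-1} + v_{k+1})/2 = 1 is v_k = −k^2. Adding homogeneous solution A + B k and matching boundaries gives v_k = k (19 − k). Substituting k = 2: v_2 = 2 · 17 = 34.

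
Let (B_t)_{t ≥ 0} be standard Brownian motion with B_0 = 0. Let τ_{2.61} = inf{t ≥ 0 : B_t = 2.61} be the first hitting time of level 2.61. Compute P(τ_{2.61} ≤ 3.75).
P(τ_{2.61} ≤ 3.75) = 2(1 − Φ(2.61/√3.75)) = 2(1 − Φ(1.3478)) ≈ 0.1777

By the reflection principle for standard BM, P(τ_b ≤ t) = 2 · P(B_t ≥ b). Since B_t ~ N(0, t), P(B_t ≥ 2.61) = 1 − Φ(2.61/√t) = 1 − Φ(2.61/√3.75) = 1 − Φ(1.3478) ≈ 0.08886. Doubling: P(τ_{2.61} ≤ 3.75) ≈ 2 · 0.08886 = 0.17772 ≈ 0.1777.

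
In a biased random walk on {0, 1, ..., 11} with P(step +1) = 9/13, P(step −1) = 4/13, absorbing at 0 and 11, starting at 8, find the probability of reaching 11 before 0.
P(hit 11 before 0) = (1 − (4/9)^8) / (1 − (4/9)^11) = 6266656773/6275373061

Let u_k denote P(reach 11 before 0 | start at k). Boundary: u_0 = 0, u_11 = 1. Recurrence: u_k = 9/13·u_{k+1} + 4/13·u_{k-1} for 1 ≤ k ≤ 10. Try u_k = A + B·r^k with r = q/p = (4/13)/(9/13) = 4/9. Substitution satisfies the recurrence; boundary conditions give:
  u_k = (1 − r^k) / (1 − r^N) = (1 − (4/9)^8) / (1 − (4/9)^11) = 6266656773/6275373061.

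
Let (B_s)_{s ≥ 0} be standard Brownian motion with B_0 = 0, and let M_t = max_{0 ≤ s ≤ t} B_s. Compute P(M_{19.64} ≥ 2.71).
P(M_{19.64} ≥ 2.71) = 2·P(B_{19.64} ≥ 2.71) = 2(1 − Φ(2.71/√19.64)) ≈ 0.5409

By the reflection principle for Brownian motion, P(M_t ≥ a) = 2 · P(B_t ≥ a) for a ≥ 0. Since B_t ~ N(0, t), P(B_t ≥ 2.71) = 1 − Φ(2.71/√t) = 1 − Φ(2.71/√19.64) = 1 − Φ(0.6115). So
  P(M_{19.64} ≥ 2.71) = 2(1 − Φ(0.6115)) ≈ 0.5409.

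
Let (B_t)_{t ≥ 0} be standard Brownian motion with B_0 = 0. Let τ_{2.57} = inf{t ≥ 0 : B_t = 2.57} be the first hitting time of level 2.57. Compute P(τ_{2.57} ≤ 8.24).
P(τ_{2.57} ≤ 8.24) = 2(1 − Φ(2.57/√8.24)) = 2(1 − Φ(0.8953)) ≈ 0.3706

By the reflection principle for standard BM, P(τ_b ≤ t) = 2 · P(B_t ≥ b). Since B_t ~ N(0, t), P(B_t ≥ 2.57) = 1 − Φ(2.57/√t) = 1 − Φ(2.57/√8.24) = 1 − Φ(0.8953) ≈ 0.18531. Doubling: P(τ_{2.57} ≤ 8.24) ≈ 2 · 0.18531 = 0.37062 ≈ 0.3706.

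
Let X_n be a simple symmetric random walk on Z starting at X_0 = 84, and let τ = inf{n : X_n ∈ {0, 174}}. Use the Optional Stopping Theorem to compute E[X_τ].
E[X_τ] = 84

X_n is a martingale and τ is a bounded-mean stopping time (indeed τ is finite a.s. with bounded expectation since the walk is in a bounded region). By the OST, E[X_τ] = E[X_0] = 84. Equivalently: E[X_τ] = 174 · P(hit 174 first) + 0 · P(hit 0 first) = 174 · (84/174) = 84.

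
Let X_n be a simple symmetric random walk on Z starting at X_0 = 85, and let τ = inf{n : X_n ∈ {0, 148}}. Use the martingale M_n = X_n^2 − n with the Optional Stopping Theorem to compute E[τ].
E[τ] = 5355

M_n = X_n^2 − n is a martingale (since E[X_{n+1}^2 | F_n] = X_n^2 + 1). By OST (τ has finite mean in a bounded region), E[M_τ] = E[M_0] = X_0^2 − 0 = 85^2 = 7225. Also E[M_τ] = E[X_τ^2] − E[τ]. The walk exits at 0 or 148, with P(hit 148 first) = 85/148, so E[X_τ^2] = 148^2 · 85/148 + 0 = 12580. Thus E[τ] = E[X_τ^2] − E[M_τ] = 12580 − 7225 = 5355 = 85(148 − 85) = 5355.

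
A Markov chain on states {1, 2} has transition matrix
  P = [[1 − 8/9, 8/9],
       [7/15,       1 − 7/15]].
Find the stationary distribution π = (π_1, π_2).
π_1 = 21/61, π_2 = 40/61

Solve πP = π with π_1 + π_2 = 1. From πP = π: π_1 · (1 − 8/9) + π_2 · 7/15 = π_1 ⇒ π_2 · 7/15 = π_1 · 8/9 ⇒ π_2/π_1 = (8/9)/(7/15) = 40/21. Together with π_1 + π_2 = 1:
  π_1 = (7/15)/(8/9 + 7/15) = (7/15)/(61/45) = 21/61,
  π_2 = (8/9)/(8/9 + 7/15) = (8/9)/(61/45) = 40/61.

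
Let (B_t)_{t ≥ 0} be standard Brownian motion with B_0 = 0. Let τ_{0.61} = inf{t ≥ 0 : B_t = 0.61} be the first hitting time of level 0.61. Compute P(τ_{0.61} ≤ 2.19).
P(τ_{0.61} ≤ 2.19) = 2(1 − Φ(0.61/√2.19)) = 2(1 − Φ(0.4122)) ≈ 0.6802

By the reflection principle for standard BM, P(τ_b ≤ t) = 2 · P(B_t ≥ b). Since B_t ~ N(0, t), P(B_t ≥ 0.61) = 1 − Φ(0.61/√t) = 1 − Φ(0.61/√2.19) = 1 − Φ(0.4122) ≈ 0.34010. Doubling: P(τ_{0.61} ≤ 2.19) ≈ 2 · 0.34010 = 0.68020 ≈ 0.6802.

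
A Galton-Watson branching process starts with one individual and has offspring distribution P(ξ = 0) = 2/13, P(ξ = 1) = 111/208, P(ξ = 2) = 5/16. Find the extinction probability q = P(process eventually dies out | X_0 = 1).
q = 32/65

The pgf is f(s) = 2/13 + 111/208·s + 5/16·s². The extinction probability q is the smallest fixed point of f in [0, 1]. Setting s = f(s):
  5/16·s² + (111/208 − 1)·s + 2/13 = 0
  5/16·s² − (2/13 + 5/16)·s + 2/13 = 0
which factors as (s − 1)·(5/16·s − 2/13) = 0, giving roots s = 1 and s = (2/13)/(5/16) = 32/65.
Mean offspring μ = 111/208 + 2·5/16 = 241/208 > 1 (supercritical), so q < 1. The extinction probability is the smaller root: q = (2/13)/(5/16) = 32/65.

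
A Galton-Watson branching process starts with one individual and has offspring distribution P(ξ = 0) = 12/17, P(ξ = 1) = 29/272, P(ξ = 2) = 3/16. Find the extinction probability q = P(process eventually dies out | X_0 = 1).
q = 1

Mean offspring μ = 0·12/17 + 1·29/272 + 2·3/16 = 131/272 ≤ 1. For μ ≤ 1 with offspring not concentrated at 1, the Galton-Watson process goes extinct almost surely, so q = 1.
(Algebraic check: The pgf is f(s) = 12/17 + 29/272·s + 3/16·s². The extinction probability q is the smallest fixed point of f in [0, 1]. Setting s = f(s):
  3/16·s² + (29/272 − 1)·s + 12/17 = 0
  3/16·s² − (12/17 + 3/16)·s + 12/17 = 0
which factors as (s − 1)·(3/16·s − 12/17) = 0, giving roots s = 1 and s = (12/17)/(3/16) = 64/17. Since 64/17 ≥ 1, the smallest root in [0, 1] is s = 1.)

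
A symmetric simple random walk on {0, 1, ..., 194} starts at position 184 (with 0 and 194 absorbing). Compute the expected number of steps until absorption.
E[τ | X_0 = 184] = 1840

Let v_k = E[τ | X_0 = k]. Boundary: v_0 = v_194 = 0. Recurrence: v_k = 1 + (v_{k-1} + v_{k+1})/2 for 1 ≤ k ≤ 193. The particular solution to v_k − (v_{k-1} + v_{k+1})/2 = 1 is v_k = −k^2. Adding homogeneous solution A + B k and matching boundaries gives v_k = k (194 − k). Substituting k = 184: v_184 = 184 · 10 = 1840.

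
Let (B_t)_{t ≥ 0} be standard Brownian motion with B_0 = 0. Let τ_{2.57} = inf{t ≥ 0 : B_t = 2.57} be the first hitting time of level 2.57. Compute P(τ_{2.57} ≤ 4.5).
P(τ_{2.57} ≤ 4.5) = 2(1 − Φ(2.57/√4.5)) = 2(1 − Φ(1.2115)) ≈ 0.2257

By the reflection principle for standard BM, P(τ_b ≤ t) = 2 · P(B_t ≥ b). Since B_t ~ N(0, t), P(B_t ≥ 2.57) = 1 − Φ(2.57/√t) = 1 − Φ(2.57/√4.5) = 1 − Φ(1.2115) ≈ 0.11285. Doubling: P(τ_{2.57} ≤ 4.5) ≈ 2 · 0.11285 = 0.22570 ≈ 0.2257.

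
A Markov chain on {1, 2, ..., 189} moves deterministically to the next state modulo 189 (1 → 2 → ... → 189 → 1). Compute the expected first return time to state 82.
E[T_82 | X_0 = 82] = 189

The chain cycles deterministically, so starting at state 82 it returns in exactly 189 steps. Equivalently, the stationary distribution is uniform π_j = 1/189 for every state j, so by Kac's formula E[T_82] = 1/π_82 = 189.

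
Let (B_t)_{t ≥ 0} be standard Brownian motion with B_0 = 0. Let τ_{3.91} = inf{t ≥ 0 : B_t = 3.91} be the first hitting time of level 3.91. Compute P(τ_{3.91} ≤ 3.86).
P(τ_{3.91} ≤ 3.86) = 2(1 − Φ(3.91/√3.86)) = 2(1 − Φ(1.9901)) ≈ 0.0466

By the reflection principle for standard BM, P(τ_b ≤ t) = 2 · P(B_t ≥ b). Since B_t ~ N(0, t), P(B_t ≥ 3.91) = 1 − Φ(3.91/√t) = 1 − Φ(3.91/√3.86) = 1 − Φ(1.9901) ≈ 0.02329. Doubling: P(τ_{3.91} ≤ 3.86) ≈ 2 · 0.02329 = 0.04658 ≈ 0.0466.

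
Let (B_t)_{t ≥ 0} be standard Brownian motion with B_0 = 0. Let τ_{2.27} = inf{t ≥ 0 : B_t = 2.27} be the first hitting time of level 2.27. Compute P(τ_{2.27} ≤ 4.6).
P(τ_{2.27} ≤ 4.6) = 2(1 − Φ(2.27/√4.6)) = 2(1 − Φ(1.0584)) ≈ 0.2899

By the reflection principle for standard BM, P(τ_b ≤ t) = 2 · P(B_t ≥ b). Since B_t ~ N(0, t), P(B_t ≥ 2.27) = 1 − Φ(2.27/√t) = 1 − Φ(2.27/√4.6) = 1 − Φ(1.0584) ≈ 0.14494. Doubling: P(τ_{2.27} ≤ 4.6) ≈ 2 · 0.14494 = 0.28988 ≈ 0.2899.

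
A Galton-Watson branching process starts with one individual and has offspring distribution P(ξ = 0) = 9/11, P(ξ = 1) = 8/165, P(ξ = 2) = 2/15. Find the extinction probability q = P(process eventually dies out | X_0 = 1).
q = 1

Mean offspring μ = 0·9/11 + 1·8/165 + 2·2/15 = 52/165 ≤ 1. For μ ≤ 1 with offspring not concentrated at 1, the Galton-Watson process goes extinct almost surely, so q = 1.
(Algebraic check: The pgf is f(s) = 9/11 + 8/165·s + 2/15·s². The extinction probability q is the smallest fixed point of f in [0, 1]. Setting s = f(s):
  2/15·s² + (8/165 − 1)·s + 9/11 = 0
  2/15·s² − (9/11 + 2/15)·s + 9/11 = 0
which factors as (s − 1)·(2/15·s − 9/11) = 0, giving roots s = 1 and s = (9/11)/(2/15) = 135/22. Since 135/22 ≥ 1, the smallest root in [0, 1] is s = 1.)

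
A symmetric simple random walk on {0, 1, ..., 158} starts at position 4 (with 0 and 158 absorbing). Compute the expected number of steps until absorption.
E[τ | X_0 = 4] = 616

Let v_k = E[τ | X_0 = k]. Boundary: v_0 = v_158 = 0. Recurrence: v_k = 1 + (v_{k-1} + v_{k+1})/2 for 1 ≤ k ≤ 157. The particular solution to v_k − (v_{k-1} + v_{k+1})/2 = 1 is v_k = −k^2. Adding homogeneous solution A + B k and matching boundaries gives v_k = k (158 − k). Substituting k = 4: v_4 = 4 · 154 = 616.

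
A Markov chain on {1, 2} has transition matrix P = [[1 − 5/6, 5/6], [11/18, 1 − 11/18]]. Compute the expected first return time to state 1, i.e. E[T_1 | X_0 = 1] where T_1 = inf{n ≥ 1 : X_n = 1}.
E[T_1 | X_0 = 1] = 1/π_1 = 26/11

For an irreducible recurrent Markov chain with stationary distribution π, E[T_i | X_0 = i] = 1/π_i (Kac's formula). Here π_1 = (11/18)/(5/6 + 11/18) = (11/18)/(13/9) = 11/26, so E[T_1 | X_0 = 1] = 1/π_1 = (5/6 + 11/18)/(11/18) = (13/9)/(11/18) = 26/11.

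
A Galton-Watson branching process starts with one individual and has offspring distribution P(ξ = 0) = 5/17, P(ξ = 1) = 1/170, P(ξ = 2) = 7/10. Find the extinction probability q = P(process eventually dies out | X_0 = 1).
q = 50/119

The pgf is f(s) = 5/17 + 1/170·s + 7/10·s². The extinction probability q is the smallest fixed point of f in [0, 1]. Setting s = f(s):
  7/10·s² + (1/170 − 1)·s + 5/17 = 0
  7/10·s² − (5/17 + 7/10)·s + 5/17 = 0
which factors as (s − 1)·(7/10·s − 5/17) = 0, giving roots s = 1 and s = (5/17)/(7/10) = 50/119.
Mean offspring μ = 1/170 + 2·7/10 = 239/170 > 1 (supercritical), so q < 1. The extinction probability is the smaller root: q = (5/17)/(7/10) = 50/119.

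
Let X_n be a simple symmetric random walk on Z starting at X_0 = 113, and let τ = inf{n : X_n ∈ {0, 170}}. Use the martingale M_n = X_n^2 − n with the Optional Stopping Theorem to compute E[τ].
E[τ] = 6441

M_n = X_n^2 − n is a martingale (since E[X_{n+1}^2 | F_n] = X_n^2 + 1). By OST (τ has finite mean in a bounded region), E[M_τ] = E[M_0] = X_0^2 − 0 = 113^2 = 12769. Also E[M_τ] = E[X_τ^2] − E[τ]. The walk exits at 0 or 170, with P(hit 170 first) = 113/170, so E[X_τ^2] = 170^2 · 113/170 + 0 = 19210. Thus E[τ] = E[X_τ^2] − E[M_τ] = 19210 − 12769 = 6441 = 113(170 − 113) = 6441.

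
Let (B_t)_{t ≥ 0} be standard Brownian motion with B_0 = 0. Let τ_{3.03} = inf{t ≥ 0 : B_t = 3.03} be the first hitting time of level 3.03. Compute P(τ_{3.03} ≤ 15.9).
P(τ_{3.03} ≤ 15.9) = 2(1 − Φ(3.03/√15.9)) = 2(1 − Φ(0.7599)) ≈ 0.4473

By the reflection principle for standard BM, P(τ_b ≤ t) = 2 · P(B_t ≥ b). Since B_t ~ N(0, t), P(B_t ≥ 3.03) = 1 − Φ(3.03/√t) = 1 − Φ(3.03/√15.9) = 1 − Φ(0.7599) ≈ 0.22366. Doubling: P(τ_{3.03} ≤ 15.9) ≈ 2 · 0.22366 = 0.44732 ≈ 0.4473.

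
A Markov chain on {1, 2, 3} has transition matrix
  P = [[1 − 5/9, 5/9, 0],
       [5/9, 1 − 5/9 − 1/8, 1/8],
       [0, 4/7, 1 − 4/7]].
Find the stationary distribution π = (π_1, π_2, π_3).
π = (32/71, 32/71, 7/71)

This is a birth-death chain on three states, which satisfies detailed balance: π_1 · P_{12} = π_2 · P_{21} and π_2 · P_{23} = π_3 · P_{32}.
From π_1 · 5/9 = π_2 · 5/9: π_2/π_1 = (5/9)/(5/9) = 1.
From π_2 · 1/8 = π_3 · 4/7: π_3/π_2 = (1/8)/(4/7) = 7/32.
Take π_1 proportional to 1; then unnormalized π = (1, 1, 7/32). Normalize by dividing by the sum 71/32:
  π = (32/71, 32/71, 7/71).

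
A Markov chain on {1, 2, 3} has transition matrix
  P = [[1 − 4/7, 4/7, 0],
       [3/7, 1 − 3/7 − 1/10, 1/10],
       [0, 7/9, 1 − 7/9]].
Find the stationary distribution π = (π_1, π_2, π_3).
π = (105/263, 140/263, 18/263)

This is a birth-death chain on three states, which satisfies detailed balance: π_1 · P_{12} = π_2 · P_{21} and π_2 · P_{23} = π_3 · P_{32}.
From π_1 · 4/7 = π_2 · 3/7: π_2/π_1 = (4/7)/(3/7) = 4/3.
From π_2 · 1/10 = π_3 · 7/9: π_3/π_2 = (1/10)/(7/9) = 9/70.
Take π_1 proportional to 1; then unnormalized π = (1, 4/3, 6/35). Normalize by dividing by the sum 263/105:
  π = (105/263, 140/263, 18/263).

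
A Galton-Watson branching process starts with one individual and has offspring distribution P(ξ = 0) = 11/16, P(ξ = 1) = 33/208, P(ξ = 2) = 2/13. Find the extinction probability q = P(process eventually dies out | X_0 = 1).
q = 1

Mean offspring μ = 0·11/16 + 1·33/208 + 2·2/13 = 97/208 ≤ 1. For μ ≤ 1 with offspring not concentrated at 1, the Galton-Watson process goes extinct almost surely, so q = 1.
(Algebraic check: The pgf is f(s) = 11/16 + 33/208·s + 2/13·s². The extinction probability q is the smallest fixed point of f in [0, 1]. Setting s = f(s):
  2/13·s² + (33/208 − 1)·s + 11/16 = 0
  2/13·s² − (11/16 + 2/13)·s + 11/16 = 0
which factors as (s − 1)·(2/13·s − 11/16) = 0, giving roots s = 1 and s = (11/16)/(2/13) = 143/32. Since 143/32 ≥ 1, the smallest root in [0, 1] is s = 1.)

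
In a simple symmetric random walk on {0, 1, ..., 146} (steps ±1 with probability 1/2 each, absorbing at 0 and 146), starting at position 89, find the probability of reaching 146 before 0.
P(hit 146 before 0) = 89/146

Let u_k = P(hit 146 before 0 | start at k). Then u_0 = 0, u_146 = 1, and u_k = u_{k-1}/2 + u_{k+1}/2 for 1 ≤ k ≤ 145. This harmonic recurrence is solved by u_k = k/146, giving u_89 = 89/146.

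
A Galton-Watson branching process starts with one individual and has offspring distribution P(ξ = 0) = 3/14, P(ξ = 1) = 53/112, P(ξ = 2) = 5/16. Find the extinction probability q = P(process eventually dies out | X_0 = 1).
q = 24/35

The pgf is f(s) = 3/14 + 53/112·s + 5/16·s². The extinction probability q is the smallest fixed point of f in [0, 1]. Setting s = f(s):
  5/16·s² + (53/112 − 1)·s + 3/14 = 0
  5/16·s² − (3/14 + 5/16)·s + 3/14 = 0
which factors as (s − 1)·(5/16·s − 3/14) = 0, giving roots s = 1 and s = (3/14)/(5/16) = 24/35.
Mean offspring μ = 53/112 + 2·5/16 = 123/112 > 1 (supercritical), so q < 1. The extinction probability is the smaller root: q = (3/14)/(5/16) = 24/35.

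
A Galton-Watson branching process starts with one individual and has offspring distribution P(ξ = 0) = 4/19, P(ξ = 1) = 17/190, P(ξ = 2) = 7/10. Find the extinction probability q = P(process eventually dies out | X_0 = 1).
q = 40/133

The pgf is f(s) = 4/19 + 17/190·s + 7/10·s². The extinction probability q is the smallest fixed point of f in [0, 1]. Setting s = f(s):
  7/10·s² + (17/190 − 1)·s + 4/19 = 0
  7/10·s² − (4/19 + 7/10)·s + 4/19 = 0
which factors as (s − 1)·(7/10·s − 4/19) = 0, giving roots s = 1 and s = (4/19)/(7/10) = 40/133.
Mean offspring μ = 17/190 + 2·7/10 = 283/190 > 1 (supercritical), so q < 1. The extinction probability is the smaller root: q = (4/19)/(7/10) = 40/133.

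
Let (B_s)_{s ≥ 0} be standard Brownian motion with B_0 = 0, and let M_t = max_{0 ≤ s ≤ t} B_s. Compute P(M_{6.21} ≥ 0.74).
P(M_{6.21} ≥ 0.74) = 2·P(B_{6.21} ≥ 0.74) = 2(1 − Φ(0.74/√6.21)) ≈ 0.7665

By the reflection principle for Brownian motion, P(M_t ≥ a) = 2 · P(B_t ≥ a) for a ≥ 0. Since B_t ~ N(0, t), P(B_t ≥ 0.74) = 1 − Φ(0.74/√t) = 1 − Φ(0.74/√6.21) = 1 − Φ(0.2970). So
  P(M_{6.21} ≥ 0.74) = 2(1 − Φ(0.2970)) ≈ 0.7665.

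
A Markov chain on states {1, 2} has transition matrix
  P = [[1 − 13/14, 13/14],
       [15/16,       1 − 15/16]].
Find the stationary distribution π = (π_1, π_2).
π_1 = 105/209, π_2 = 104/209

Solve πP = π with π_1 + π_2 = 1. From πP = π: π_1 · (1 − 13/14) + π_2 · 15/16 = π_1 ⇒ π_2 · 15/16 = π_1 · 13/14 ⇒ π_2/π_1 = (13/14)/(15/16) = 104/105. Together with π_1 + π_2 = 1:
  π_1 = (15/16)/(13/14 + 15/16) = (15/16)/(209/112) = 105/209,
  π_2 = (13/14)/(13/14 + 15/16) = (13/14)/(209/112) = 104/209.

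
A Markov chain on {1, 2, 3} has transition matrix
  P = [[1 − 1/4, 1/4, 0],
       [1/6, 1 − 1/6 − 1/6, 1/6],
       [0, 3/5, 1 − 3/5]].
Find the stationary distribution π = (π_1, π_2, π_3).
π = (12/35, 18/35, 1/7)

This is a birth-death chain on three states, which satisfies detailed balance: π_1 · P_{12} = π_2 · P_{21} and π_2 · P_{23} = π_3 · P_{32}.
From π_1 · 1/4 = π_2 · 1/6: π_2/π_1 = (1/4)/(1/6) = 3/2.
From π_2 · 1/6 = π_3 · 3/5: π_3/π_2 = (1/6)/(3/5) = 5/18.
Take π_1 proportional to 1; then unnormalized π = (1, 3/2, 5/12). Normalize by dividing by the sum 35/12:
  π = (12/35, 18/35, 1/7).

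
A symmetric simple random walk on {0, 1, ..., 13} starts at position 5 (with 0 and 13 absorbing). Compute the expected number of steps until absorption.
E[τ | X_0 = 5] = 40

Let v_k = E[τ | X_0 = k]. Boundary: v_0 = v_13 = 0. Recurrence: v_k = 1 + (v_{k-1} + v_{k+1})/2 for 1 ≤ k ≤ 12. The particular solution to v_k − (v_{k-1} + v_{k+1})/2 = 1 is v_k = −k^2. Adding homogeneous solution A + B k and matching boundaries gives v_k = k (13 − k). Substituting k = 5: v_5 = 5 · 8 = 40.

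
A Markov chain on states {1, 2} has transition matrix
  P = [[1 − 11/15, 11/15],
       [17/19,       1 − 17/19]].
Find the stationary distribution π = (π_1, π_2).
π_1 = 255/464, π_2 = 209/464

Solve πP = π with π_1 + π_2 = 1. From πP = π: π_1 · (1 − 11/15) + π_2 · 17/19 = π_1 ⇒ π_2 · 17/19 = π_1 · 11/15 ⇒ π_2/π_1 = (11/15)/(17/19) = 209/255. Together with π_1 + π_2 = 1:
  π_1 = (17/19)/(11/15 + 17/19) = (17/19)/(464/285) = 255/464,
  π_2 = (11/15)/(11/15 + 17/19) = (11/15)/(464/285) = 209/464.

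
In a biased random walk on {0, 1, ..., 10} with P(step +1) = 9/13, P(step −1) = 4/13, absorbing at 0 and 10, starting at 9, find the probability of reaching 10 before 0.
P(hit 10 before 0) = (1 − (4/9)^9) / (1 − (4/9)^10) = 696885021/697147165

Let u_k denote P(reach 10 before 0 | start at k). Boundary: u_0 = 0, u_10 = 1. Recurrence: u_k = 9/13·u_{k+1} + 4/13·u_{k-1} for 1 ≤ k ≤ 9. Try u_k = A + B·r^k with r = q/p = (4/13)/(9/13) = 4/9. Substitution satisfies the recurrence; boundary conditions give:
  u_k = (1 − r^k) / (1 − r^N) = (1 − (4/9)^9) / (1 − (4/9)^10) = 696885021/697147165.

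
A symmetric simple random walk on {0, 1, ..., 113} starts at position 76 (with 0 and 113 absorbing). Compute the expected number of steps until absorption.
E[τ | X_0 = 76] = 2812

Let v_k = E[τ | X_0 = k]. Boundary: v_0 = v_113 = 0. Recurrence: v_k = 1 + (v_{k-1} + v_{k+1})/2 for 1 ≤ k ≤ 112. The particular solution to v_k − (v_{k-1} + v_{k+1})/2 = 1 is v_k = −k^2. Adding homogeneous solution A + B k and matching boundaries gives v_k = k (113 − k). Substituting k = 76: v_76 = 76 · 37 = 2812.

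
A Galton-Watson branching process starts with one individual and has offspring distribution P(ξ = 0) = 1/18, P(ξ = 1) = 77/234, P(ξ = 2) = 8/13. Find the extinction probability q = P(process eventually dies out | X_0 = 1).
q = 13/144

The pgf is f(s) = 1/18 + 77/234·s + 8/13·s². The extinction probability q is the smallest fixed point of f in [0, 1]. Setting s = f(s):
  8/13·s² + (77/234 − 1)·s + 1/18 = 0
  8/13·s² − (1/18 + 8/13)·s + 1/18 = 0
which factors as (s − 1)·(8/13·s − 1/18) = 0, giving roots s = 1 and s = (1/18)/(8/13) = 13/144.
Mean offspring μ = 77/234 + 2·8/13 = 365/234 > 1 (supercritical), so q < 1. The extinction probability is the smaller root: q = (1/18)/(8/13) = 13/144.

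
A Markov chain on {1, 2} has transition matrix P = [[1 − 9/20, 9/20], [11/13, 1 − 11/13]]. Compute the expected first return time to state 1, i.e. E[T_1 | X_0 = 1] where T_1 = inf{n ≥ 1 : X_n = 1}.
E[T_1 | X_0 = 1] = 1/π_1 = 337/220

For an irreducible recurrent Markov chain with stationary distribution π, E[T_i | X_0 = i] = 1/π_i (Kac's formula). Here π_1 = (11/13)/(9/20 + 11/13) = (11/13)/(337/260) = 220/337, so E[T_1 | X_0 = 1] = 1/π_1 = (9/20 + 11/13)/(11/13) = (337/260)/(11/13) = 337/220.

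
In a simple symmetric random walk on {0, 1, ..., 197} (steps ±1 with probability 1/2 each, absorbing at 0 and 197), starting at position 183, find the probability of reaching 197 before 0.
P(hit 197 before 0) = 183/197

Let u_k = P(hit 197 before 0 | start at k). Then u_0 = 0, u_197 = 1, and u_k = u_{k-1}/2 + u_{k+1}/2 for 1 ≤ k ≤ 196. This harmonic recurrence is solved by u_k = k/197, giving u_183 = 183/197.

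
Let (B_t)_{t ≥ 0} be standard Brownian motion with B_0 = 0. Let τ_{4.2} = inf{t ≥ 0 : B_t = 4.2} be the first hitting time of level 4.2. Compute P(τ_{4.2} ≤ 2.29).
P(τ_{4.2} ≤ 2.29) = 2(1 − Φ(4.2/√2.29)) = 2(1 − Φ(2.7754)) ≈ 0.0055

By the reflection principle for standard BM, P(τ_b ≤ t) = 2 · P(B_t ≥ b). Since B_t ~ N(0, t), P(B_t ≥ 4.2) = 1 − Φ(4.2/√t) = 1 − Φ(4.2/√2.29) = 1 − Φ(2.7754) ≈ 0.00276. Doubling: P(τ_{4.2} ≤ 2.29) ≈ 2 · 0.00276 = 0.00552 ≈ 0.0055.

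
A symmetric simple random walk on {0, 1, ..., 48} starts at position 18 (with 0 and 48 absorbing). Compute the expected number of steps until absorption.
E[τ | X_0 = 18] = 540

Let v_k = E[τ | X_0 = k]. Boundary: v_0 = v_48 = 0. Recurrence: v_k = 1 + (v_{k-1} + v_{k+1})/2 for 1 ≤ k ≤ 47. The particular solution to v_k − (v_{k-1} + v_{k+1})/2 = 1 is v_k = −k^2. Adding homogeneous solution A + B k and matching boundaries gives v_k = k (48 − k). Substituting k = 18: v_18 = 18 · 30 = 540.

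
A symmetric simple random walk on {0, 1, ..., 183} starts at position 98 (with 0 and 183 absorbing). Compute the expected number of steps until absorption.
E[τ | X_0 = 98] = 8330

Let v_k = E[τ | X_0 = k]. Boundary: v_0 = v_183 = 0. Recurrence: v_k = 1 + (v_{k-1} + v_{k+1})/2 for 1 ≤ k ≤ 182. The particular solution to v_k − (v_{k-1} + v_{k+1})/2 = 1 is v_k = −k^2. Adding homogeneous solution A + B k and matching boundaries gives v_k = k (183 − k). Substituting k = 98: v_98 = 98 · 85 = 8330.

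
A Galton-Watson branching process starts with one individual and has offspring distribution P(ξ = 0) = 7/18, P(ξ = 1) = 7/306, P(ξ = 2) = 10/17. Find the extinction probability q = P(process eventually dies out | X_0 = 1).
q = 119/180

The pgf is f(s) = 7/18 + 7/306·s + 10/17·s². The extinction probability q is the smallest fixed point of f in [0, 1]. Setting s = f(s):
  10/17·s² + (7/306 − 1)·s + 7/18 = 0
  10/17·s² − (7/18 + 10/17)·s + 7/18 = 0
which factors as (s − 1)·(10/17·s − 7/18) = 0, giving roots s = 1 and s = (7/18)/(10/17) = 119/180.
Mean offspring μ = 7/306 + 2·10/17 = 367/306 > 1 (supercritical), so q < 1. The extinction probability is the smaller root: q = (7/18)/(10/17) = 119/180.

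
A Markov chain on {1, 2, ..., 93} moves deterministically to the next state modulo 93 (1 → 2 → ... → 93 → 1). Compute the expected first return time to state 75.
E[T_75 | X_0 = 75] = 93

The chain cycles deterministically, so starting at state 75 it returns in exactly 93 steps. Equivalently, the stationary distribution is uniform π_j = 1/93 for every state j, so by Kac's formula E[T_75] = 1/π_75 = 93.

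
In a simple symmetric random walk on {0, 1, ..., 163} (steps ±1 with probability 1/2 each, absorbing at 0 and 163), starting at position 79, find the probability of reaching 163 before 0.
P(hit 163 before 0) = 79/163

Let u_k = P(hit 163 before 0 | start at k). Then u_0 = 0, u_163 = 1, and u_k = u_{k-1}/2 + u_{k+1}/2 for 1 ≤ k ≤ 162. This harmonic recurrence is solved by u_k = k/163, giving u_79 = 79/163.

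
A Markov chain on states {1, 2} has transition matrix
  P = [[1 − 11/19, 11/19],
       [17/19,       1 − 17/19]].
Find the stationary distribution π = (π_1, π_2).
π_1 = 17/28, π_2 = 11/28

Solve πP = π with π_1 + π_2 = 1. From πP = π: π_1 · (1 − 11/19) + π_2 · 17/19 = π_1 ⇒ π_2 · 17/19 = π_1 · 11/19 ⇒ π_2/π_1 = (11/19)/(17/19) = 11/17. Together with π_1 + π_2 = 1:
  π_1 = (17/19)/(11/19 + 17/19) = (17/19)/(28/19) = 17/28,
  π_2 = (11/19)/(11/19 + 17/19) = (11/19)/(28/19) = 11/28.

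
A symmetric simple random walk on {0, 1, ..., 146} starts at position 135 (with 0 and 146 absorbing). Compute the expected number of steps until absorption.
E[τ | X_0 = 135] = 1485

Let v_k = E[τ | X_0 = k]. Boundary: v_0 = v_146 = 0. Recurrence: v_k = 1 + (v_{k-1} + v_{k+1})/2 for 1 ≤ k ≤ 145. The particular solution to v_k − (v_{k-1} + v_{k+1})/2 = 1 is v_k = −k^2. Adding homogeneous solution A + B k and matching boundaries gives v_k = k (146 − k). Substituting k = 135: v_135 = 135 · 11 = 1485.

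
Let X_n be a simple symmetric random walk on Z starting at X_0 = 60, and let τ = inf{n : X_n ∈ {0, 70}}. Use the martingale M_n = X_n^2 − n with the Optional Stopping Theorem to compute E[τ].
E[τ] = 600

M_n = X_n^2 − n is a martingale (since E[X_{n+1}^2 | F_n] = X_n^2 + 1). By OST (τ has finite mean in a bounded region), E[M_τ] = E[M_0] = X_0^2 − 0 = 60^2 = 3600. Also E[M_τ] = E[X_τ^2] − E[τ]. The walk exits at 0 or 70, with P(hit 70 first) = 60/70, so E[X_τ^2] = 70^2 · 60/70 + 0 = 4200. Thus E[τ] = E[X_τ^2] − E[M_τ] = 4200 − 3600 = 600 = 60(70 − 60) = 600.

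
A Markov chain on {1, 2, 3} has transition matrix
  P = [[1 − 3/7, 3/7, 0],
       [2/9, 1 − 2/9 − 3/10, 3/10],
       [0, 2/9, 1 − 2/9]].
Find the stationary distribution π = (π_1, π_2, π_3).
π = (280/1549, 540/1549, 729/1549)

This is a birth-death chain on three states, which satisfies detailed balance: π_1 · P_{12} = π_2 · P_{21} and π_2 · P_{23} = π_3 · P_{32}.
From π_1 · 3/7 = π_2 · 2/9: π_2/π_1 = (3/7)/(2/9) = 27/14.
From π_2 · 3/10 = π_3 · 2/9: π_3/π_2 = (3/10)/(2/9) = 27/20.
Take π_1 proportional to 1; then unnormalized π = (1, 27/14, 729/280). Normalize by dividing by the sum 1549/280:
  π = (280/1549, 540/1549, 729/1549).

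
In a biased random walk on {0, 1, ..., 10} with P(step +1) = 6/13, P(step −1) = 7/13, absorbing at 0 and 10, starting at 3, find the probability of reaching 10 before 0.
P(hit 10 before 0) = (1 − (7/6)^3) / (1 − (7/6)^10) = 35551872/222009073

Let u_k denote P(reach 10 before 0 | start at k). Boundary: u_0 = 0, u_10 = 1. Recurrence: u_k = 6/13·u_{k+1} + 7/13·u_{k-1} for 1 ≤ k ≤ 9. Try u_k = A + B·r^k with r = q/p = (7/13)/(6/13) = 7/6. Substitution satisfies the recurrence; boundary conditions give:
  u_k = (1 − r^k) / (1 − r^N) = (1 − (7/6)^3) / (1 − (7/6)^10) = 35551872/222009073.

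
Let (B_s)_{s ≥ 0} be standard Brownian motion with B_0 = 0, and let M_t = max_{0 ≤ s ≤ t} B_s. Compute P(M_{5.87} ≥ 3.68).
P(M_{5.87} ≥ 3.68) = 2·P(B_{5.87} ≥ 3.68) = 2(1 − Φ(3.68/√5.87)) ≈ 0.1288

By the reflection principle for Brownian motion, P(M_t ≥ a) = 2 · P(B_t ≥ a) for a ≥ 0. Since B_t ~ N(0, t), P(B_t ≥ 3.68) = 1 − Φ(3.68/√t) = 1 − Φ(3.68/√5.87) = 1 − Φ(1.5189). So
  P(M_{5.87} ≥ 3.68) = 2(1 − Φ(1.5189)) ≈ 0.1288.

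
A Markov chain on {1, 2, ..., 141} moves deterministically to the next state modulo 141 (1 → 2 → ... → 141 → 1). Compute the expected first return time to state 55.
E[T_55 | X_0 = 55] = 141

The chain cycles deterministically, so starting at state 55 it returns in exactly 141 steps. Equivalently, the stationary distribution is uniform π_j = 1/141 for every state j, so by Kac's formula E[T_55] = 1/π_55 = 141.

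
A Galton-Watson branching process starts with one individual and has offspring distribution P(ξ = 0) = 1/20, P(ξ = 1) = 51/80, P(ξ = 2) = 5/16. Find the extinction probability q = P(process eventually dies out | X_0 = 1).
q = 4/25

The pgf is f(s) = 1/20 + 51/80·s + 5/16·s². The extinction probability q is the smallest fixed point of f in [0, 1]. Setting s = f(s):
  5/16·s² + (51/80 − 1)·s + 1/20 = 0
  5/16·s² − (1/20 + 5/16)·s + 1/20 = 0
which factors as (s − 1)·(5/16·s − 1/20) = 0, giving roots s = 1 and s = (1/20)/(5/16) = 4/25.
Mean offspring μ = 51/80 + 2·5/16 = 101/80 > 1 (supercritical), so q < 1. The extinction probability is the smaller root: q = (1/20)/(5/16) = 4/25.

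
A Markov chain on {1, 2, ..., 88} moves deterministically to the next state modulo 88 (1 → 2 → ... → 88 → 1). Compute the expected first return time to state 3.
E[T_3 | X_0 = 3] = 88

The chain cycles deterministically, so starting at state 3 it returns in exactly 88 steps. Equivalently, the stationary distribution is uniform π_j = 1/88 for every state j, so by Kac's formula E[T_3] = 1/π_3 = 88.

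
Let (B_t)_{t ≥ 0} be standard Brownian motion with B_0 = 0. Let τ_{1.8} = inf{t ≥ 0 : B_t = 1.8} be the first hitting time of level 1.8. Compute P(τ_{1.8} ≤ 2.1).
P(τ_{1.8} ≤ 2.1) = 2(1 − Φ(1.8/√2.1)) = 2(1 − Φ(1.2421)) ≈ 0.2142

By the reflection principle for standard BM, P(τ_b ≤ t) = 2 · P(B_t ≥ b). Since B_t ~ N(0, t), P(B_t ≥ 1.8) = 1 − Φ(1.8/√t) = 1 − Φ(1.8/√2.1) = 1 − Φ(1.2421) ≈ 0.10710. Doubling: P(τ_{1.8} ≤ 2.1) ≈ 2 · 0.10710 = 0.21420 ≈ 0.2142.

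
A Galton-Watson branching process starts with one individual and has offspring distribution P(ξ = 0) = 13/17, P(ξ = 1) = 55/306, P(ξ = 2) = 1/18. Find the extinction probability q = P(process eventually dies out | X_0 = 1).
q = 1

Mean offspring μ = 0·13/17 + 1·55/306 + 2·1/18 = 89/306 ≤ 1. For μ ≤ 1 with offspring not concentrated at 1, the Galton-Watson process goes extinct almost surely, so q = 1.
(Algebraic check: The pgf is f(s) = 13/17 + 55/306·s + 1/18·s². The extinction probability q is the smallest fixed point of f in [0, 1]. Setting s = f(s):
  1/18·s² + (55/306 − 1)·s + 13/17 = 0
  1/18·s² − (13/17 + 1/18)·s + 13/17 = 0
which factors as (s − 1)·(1/18·s − 13/17) = 0, giving roots s = 1 and s = (13/17)/(1/18) = 234/17. Since 234/17 ≥ 1, the smallest root in [0, 1] is s = 1.)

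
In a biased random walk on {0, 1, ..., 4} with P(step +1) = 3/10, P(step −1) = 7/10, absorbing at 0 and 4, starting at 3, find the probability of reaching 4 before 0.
P(hit 4 before 0) = (1 − (7/3)^3) / (1 − (7/3)^4) = 237/580

Let u_k denote P(reach 4 before 0 | start at k). Boundary: u_0 = 0, u_4 = 1. Recurrence: u_k = 3/10·u_{k+1} + 7/10·u_{k-1} for 1 ≤ k ≤ 3. Try u_k = A + B·r^k with r = q/p = (7/10)/(3/10) = 7/3. Substitution satisfies the recurrence; boundary conditions give:
  u_k = (1 − r^k) / (1 − r^N) = (1 − (7/3)^3) / (1 − (7/3)^4) = 237/580.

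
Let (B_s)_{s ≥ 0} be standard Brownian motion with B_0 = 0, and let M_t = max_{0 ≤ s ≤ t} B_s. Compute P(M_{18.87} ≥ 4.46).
P(M_{18.87} ≥ 4.46) = 2·P(B_{18.87} ≥ 4.46) = 2(1 − Φ(4.46/√18.87)) ≈ 0.3046

By the reflection principle for Brownian motion, P(M_t ≥ a) = 2 · P(B_t ≥ a) for a ≥ 0. Since B_t ~ N(0, t), P(B_t ≥ 4.46) = 1 − Φ(4.46/√t) = 1 − Φ(4.46/√18.87) = 1 − Φ(1.0267). So
  P(M_{18.87} ≥ 4.46) = 2(1 − Φ(1.0267)) ≈ 0.3046.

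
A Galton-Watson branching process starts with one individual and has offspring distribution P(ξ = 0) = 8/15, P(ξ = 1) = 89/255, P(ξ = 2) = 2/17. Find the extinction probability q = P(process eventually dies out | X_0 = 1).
q = 1

Mean offspring μ = 0·8/15 + 1·89/255 + 2·2/17 = 149/255 ≤ 1. For μ ≤ 1 with offspring not concentrated at 1, the Galton-Watson process goes extinct almost surely, so q = 1.
(Algebraic check: The pgf is f(s) = 8/15 + 89/255·s + 2/17·s². The extinction probability q is the smallest fixed point of f in [0, 1]. Setting s = f(s):
  2/17·s² + (89/255 − 1)·s + 8/15 = 0
  2/17·s² − (8/15 + 2/17)·s + 8/15 = 0
which factors as (s − 1)·(2/17·s − 8/15) = 0, giving roots s = 1 and s = (8/15)/(2/17) = 68/15. Since 68/15 ≥ 1, the smallest root in [0, 1] is s = 1.)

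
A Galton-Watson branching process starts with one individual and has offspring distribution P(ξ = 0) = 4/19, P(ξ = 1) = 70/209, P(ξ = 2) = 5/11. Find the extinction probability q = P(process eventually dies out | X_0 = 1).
q = 44/95

The pgf is f(s) = 4/19 + 70/209·s + 5/11·s². The extinction probability q is the smallest fixed point of f in [0, 1]. Setting s = f(s):
  5/11·s² + (70/209 − 1)·s + 4/19 = 0
  5/11·s² − (4/19 + 5/11)·s + 4/19 = 0
which factors as (s − 1)·(5/11·s − 4/19) = 0, giving roots s = 1 and s = (4/19)/(5/11) = 44/95.
Mean offspring μ = 70/209 + 2·5/11 = 260/209 > 1 (supercritical), so q < 1. The extinction probability is the smaller root: q = (4/19)/(5/11) = 44/95.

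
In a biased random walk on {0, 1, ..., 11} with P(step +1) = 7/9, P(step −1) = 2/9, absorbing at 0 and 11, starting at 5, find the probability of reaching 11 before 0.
P(hit 11 before 0) = (1 − (2/7)^5) / (1 − (2/7)^11) = 394712395/395464939

Let u_k denote P(reach 11 before 0 | start at k). Boundary: u_0 = 0, u_11 = 1. Recurrence: u_k = 7/9·u_{k+1} + 2/9·u_{k-1} for 1 ≤ k ≤ 10. Try u_k = A + B·r^k with r = q/p = (2/9)/(7/9) = 2/7. Substitution satisfies the recurrence; boundary conditions give:
  u_k = (1 − r^k) / (1 − r^N) = (1 − (2/7)^5) / (1 − (2/7)^11) = 394712395/395464939.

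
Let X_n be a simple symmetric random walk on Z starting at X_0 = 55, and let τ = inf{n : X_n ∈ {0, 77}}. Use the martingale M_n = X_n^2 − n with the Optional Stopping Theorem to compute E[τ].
E[τ] = 1210

M_n = X_n^2 − n is a martingale (since E[X_{n+1}^2 | F_n] = X_n^2 + 1). By OST (τ has finite mean in a bounded region), E[M_τ] = E[M_0] = X_0^2 − 0 = 55^2 = 3025. Also E[M_τ] = E[X_τ^2] − E[τ]. The walk exits at 0 or 77, with P(hit 77 first) = 55/77, so E[X_τ^2] = 77^2 · 55/77 + 0 = 4235. Thus E[τ] = E[X_τ^2] − E[M_τ] = 4235 − 3025 = 1210 = 55(77 − 55) = 1210.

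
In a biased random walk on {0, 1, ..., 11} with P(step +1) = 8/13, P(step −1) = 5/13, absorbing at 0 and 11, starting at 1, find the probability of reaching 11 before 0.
P(hit 11 before 0) = (1 − (5/8)^1) / (1 − (5/8)^11) = 1073741824/2847035489

Let u_k denote P(reach 11 before 0 | start at k). Boundary: u_0 = 0, u_11 = 1. Recurrence: u_k = 8/13·u_{k+1} + 5/13·u_{k-1} for 1 ≤ k ≤ 10. Try u_k = A + B·r^k with r = q/p = (5/13)/(8/13) = 5/8. Substitution satisfies the recurrence; boundary conditions give:
  u_k = (1 − r^k) / (1 − r^N) = (1 − (5/8)^1) / (1 − (5/8)^11) = 1073741824/2847035489.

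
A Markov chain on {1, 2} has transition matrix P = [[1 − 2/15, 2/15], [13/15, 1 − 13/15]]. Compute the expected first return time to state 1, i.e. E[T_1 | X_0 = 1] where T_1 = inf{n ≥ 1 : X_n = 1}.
E[T_1 | X_0 = 1] = 1/π_1 = 15/13

For an irreducible recurrent Markov chain with stationary distribution π, E[T_i | X_0 = i] = 1/π_i (Kac's formula). Here π_1 = (13/15)/(2/15 + 13/15) = (13/15)/(1) = 13/15, so E[T_1 | X_0 = 1] = 1/π_1 = (2/15 + 13/15)/(13/15) = (1)/(13/15) = 15/13.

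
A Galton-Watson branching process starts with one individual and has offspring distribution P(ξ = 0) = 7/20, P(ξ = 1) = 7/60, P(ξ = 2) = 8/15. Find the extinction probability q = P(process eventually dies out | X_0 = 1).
q = 21/32

The pgf is f(s) = 7/20 + 7/60·s + 8/15·s². The extinction probability q is the smallest fixed point of f in [0, 1]. Setting s = f(s):
  8/15·s² + (7/60 − 1)·s + 7/20 = 0
  8/15·s² − (7/20 + 8/15)·s + 7/20 = 0
which factors as (s − 1)·(8/15·s − 7/20) = 0, giving roots s = 1 and s = (7/20)/(8/15) = 21/32.
Mean offspring μ = 7/60 + 2·8/15 = 71/60 > 1 (supercritical), so q < 1. The extinction probability is the smaller root: q = (7/20)/(8/15) = 21/32.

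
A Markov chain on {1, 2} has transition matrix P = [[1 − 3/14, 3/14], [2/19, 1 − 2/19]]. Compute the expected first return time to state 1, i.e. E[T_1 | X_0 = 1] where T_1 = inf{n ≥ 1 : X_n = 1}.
E[T_1 | X_0 = 1] = 1/π_1 = 85/28

For an irreducible recurrent Markov chain with stationary distribution π, E[T_i | X_0 = i] = 1/π_i (Kac's formula). Here π_1 = (2/19)/(3/14 + 2/19) = (2/19)/(85/266) = 28/85, so E[T_1 | X_0 = 1] = 1/π_1 = (3/14 + 2/19)/(2/19) = (85/266)/(2/19) = 85/28.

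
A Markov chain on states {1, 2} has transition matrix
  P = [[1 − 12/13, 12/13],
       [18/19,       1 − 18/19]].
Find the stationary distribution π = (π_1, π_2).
π_1 = 39/77, π_2 = 38/77

Solve πP = π with π_1 + π_2 = 1. From πP = π: π_1 · (1 − 12/13) + π_2 · 18/19 = π_1 ⇒ π_2 · 18/19 = π_1 · 12/13 ⇒ π_2/π_1 = (12/13)/(18/19) = 38/39. Together with π_1 + π_2 = 1:
  π_1 = (18/19)/(12/13 + 18/19) = (18/19)/(462/247) = 39/77,
  π_2 = (12/13)/(12/13 + 18/19) = (12/13)/(462/247) = 38/77.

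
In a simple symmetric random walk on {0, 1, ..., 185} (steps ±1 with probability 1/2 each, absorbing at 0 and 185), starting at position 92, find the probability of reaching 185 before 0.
P(hit 185 before 0) = 92/185

Let u_k = P(hit 185 before 0 | start at k). Then u_0 = 0, u_185 = 1, and u_k = u_{k-1}/2 + u_{k+1}/2 for 1 ≤ k ≤ 184. This harmonic recurrence is solved by u_k = k/185, giving u_92 = 92/185.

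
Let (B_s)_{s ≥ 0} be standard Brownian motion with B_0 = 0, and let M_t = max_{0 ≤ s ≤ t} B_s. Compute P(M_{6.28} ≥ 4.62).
P(M_{6.28} ≥ 4.62) = 2·P(B_{6.28} ≥ 4.62) = 2(1 − Φ(4.62/√6.28)) ≈ 0.0652

By the reflection principle for Brownian motion, P(M_t ≥ a) = 2 · P(B_t ≥ a) for a ≥ 0. Since B_t ~ N(0, t), P(B_t ≥ 4.62) = 1 − Φ(4.62/√t) = 1 − Φ(4.62/√6.28) = 1 − Φ(1.8436). So
  P(M_{6.28} ≥ 4.62) = 2(1 − Φ(1.8436)) ≈ 0.0652.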